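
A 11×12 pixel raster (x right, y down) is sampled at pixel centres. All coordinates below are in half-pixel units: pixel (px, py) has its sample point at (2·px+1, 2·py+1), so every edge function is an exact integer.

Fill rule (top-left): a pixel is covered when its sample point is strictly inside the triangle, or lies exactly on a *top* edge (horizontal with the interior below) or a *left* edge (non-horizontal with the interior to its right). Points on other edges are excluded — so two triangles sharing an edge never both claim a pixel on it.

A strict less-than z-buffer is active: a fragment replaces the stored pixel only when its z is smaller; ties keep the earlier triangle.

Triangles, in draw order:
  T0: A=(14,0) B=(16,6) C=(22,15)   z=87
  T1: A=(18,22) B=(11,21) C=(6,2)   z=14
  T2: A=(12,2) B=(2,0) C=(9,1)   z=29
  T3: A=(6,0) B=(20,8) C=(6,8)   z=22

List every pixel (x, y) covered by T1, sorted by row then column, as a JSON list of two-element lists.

T0:
  2·area = 18  (B↔C swapped to make it positive)
  edge (14, 0)→(22, 15): d=(8,15) right/bottom  bias=-1
  edge (22, 15)→(16, 6): d=(-6,-9) top-left  bias=+0
  edge (16, 6)→(14, 0): d=(-2,-6) top-left  bias=+0
    (7,1)@(15, 3): e=[9,9,0] → #  [on edge]
    (8,1)@(17, 3): e=[-21,27,12] → ·
    (7,2)@(15, 5): e=[25,-3,-4] → ·
    (8,3)@(17, 7): e=[11,3,4] → #
    (9,3)@(19, 7): e=[-19,21,16] → ·
    (8,4)@(17, 9): e=[27,-9,0] → ·  [on edge]
    (9,7)@(19, 15): e=[45,-27,0] → ·  [on edge]
    (10,10)@(21, 21): e=[63,-45,0] → ·  [on edge]
  covered (2 px):
    · · · · · · · · · · ·
    · · · · · · · # · · ·
    · · · · · · · · · · ·
    · · · · · · · · # · ·
    · · · · · · · · · · ·
    · · · · · · · · · · ·
    · · · · · · · · · · ·
    · · · · · · · · · · ·
    · · · · · · · · · · ·
    · · · · · · · · · · ·
    · · · · · · · · · · ·
    · · · · · · · · · · ·
T1:
  2·area = 128
  edge (18, 22)→(11, 21): d=(-7,-1) top-left  bias=+0
  edge (11, 21)→(6, 2): d=(-5,-19) top-left  bias=+0
  edge (6, 2)→(18, 22): d=(12,20) right/bottom  bias=-1
    (3,2)@(7, 5): e=[108,4,16] → #
    (4,2)@(9, 5): e=[110,42,-24] → ·
    (3,3)@(7, 7): e=[94,-6,40] → ·
    (4,3)@(9, 7): e=[96,32,0] → ·  [on edge]
    (4,4)@(9, 9): e=[82,22,24] → #
    (5,4)@(11, 9): e=[84,60,-16] → ·
    (4,5)@(9, 11): e=[68,12,48] → #
    (5,5)@(11, 11): e=[70,50,8] → #
    (6,5)@(13, 11): e=[72,88,-32] → ·
    (4,6)@(9, 13): e=[54,2,72] → #
    (6,6)@(13, 13): e=[58,78,-8] → ·
    (4,7)@(9, 15): e=[40,-8,96] → ·
    (7,8)@(15, 17): e=[32,96,0] → ·  [on edge]
    (5,10)@(11, 21): e=[0,0,128] → #  [on edge]
  covered (17 px):
    · · · · · · · · · · ·
    · · · · · · · · · · ·
    · · · # · · · · · · ·
    · · · · · · · · · · ·
    · · · · # · · · · · ·
    · · · · # # · · · · ·
    · · · · # # · · · · ·
    · · · · · # # · · · ·
    · · · · · # # · · · ·
    · · · · · # # # · · ·
    · · · · · # # # # · ·
    · · · · · · · · · · ·
T2:
  2·area = 4
  edge (12, 2)→(2, 0): d=(-10,-2) top-left  bias=+0
  edge (2, 0)→(9, 1): d=(7,1) right/bottom  bias=-1
  edge (9, 1)→(12, 2): d=(3,1) right/bottom  bias=-1
    (3,0)@(7, 1): e=[0,2,2] → #  [on edge]
    (4,0)@(9, 1): e=[4,0,0] → ·  [on edge]
    (3,1)@(7, 3): e=[-20,16,8] → ·
    (7,1)@(15, 3): e=[-4,8,0] → ·  [on edge]
    (8,1)@(17, 3): e=[0,6,-2] → ·  [on edge]
    (10,2)@(21, 5): e=[-12,16,0] → ·  [on edge]
  covered (1 px):
    · · · # · · · · · · ·
    · · · · · · · · · · ·
    · · · · · · · · · · ·
    · · · · · · · · · · ·
    · · · · · · · · · · ·
    · · · · · · · · · · ·
    · · · · · · · · · · ·
    · · · · · · · · · · ·
    · · · · · · · · · · ·
    · · · · · · · · · · ·
    · · · · · · · · · · ·
    · · · · · · · · · · ·
T3:
  2·area = 112
  edge (6, 0)→(20, 8): d=(14,8) right/bottom  bias=-1
  edge (20, 8)→(6, 8): d=(-14,0) right/bottom  bias=-1
  edge (6, 8)→(6, 0): d=(0,-8) top-left  bias=+0
    (3,0)@(7, 1): e=[6,98,8] → #
    (4,0)@(9, 1): e=[-10,98,24] → ·
    (3,1)@(7, 3): e=[34,70,8] → #
    (4,1)@(9, 3): e=[18,70,24] → #
    (5,1)@(11, 3): e=[2,70,40] → #
    (6,1)@(13, 3): e=[-14,70,56] → ·
    (3,2)@(7, 5): e=[62,42,8] → #
    (6,2)@(13, 5): e=[14,42,56] → #
    (7,2)@(15, 5): e=[-2,42,72] → ·
    (3,3)@(7, 7): e=[90,14,8] → #
    (7,3)@(15, 7): e=[26,14,72] → #
    (8,3)@(17, 7): e=[10,14,88] → #
  covered (14 px):
    · · · # · · · · · · ·
    · · · # # # · · · · ·
    · · · # # # # · · · ·
    · · · # # # # # # · ·
    · · · · · · · · · · ·
    · · · · · · · · · · ·
    · · · · · · · · · · ·
    · · · · · · · · · · ·
    · · · · · · · · · · ·
    · · · · · · · · · · ·
    · · · · · · · · · · ·
    · · · · · · · · · · ·

Final: [[3,2],[4,4],[4,5],[5,5],[4,6],[5,6],[5,7],[6,7],[5,8],[6,8],[5,9],[6,9],[7,9],[5,10],[6,10],[7,10],[8,10]]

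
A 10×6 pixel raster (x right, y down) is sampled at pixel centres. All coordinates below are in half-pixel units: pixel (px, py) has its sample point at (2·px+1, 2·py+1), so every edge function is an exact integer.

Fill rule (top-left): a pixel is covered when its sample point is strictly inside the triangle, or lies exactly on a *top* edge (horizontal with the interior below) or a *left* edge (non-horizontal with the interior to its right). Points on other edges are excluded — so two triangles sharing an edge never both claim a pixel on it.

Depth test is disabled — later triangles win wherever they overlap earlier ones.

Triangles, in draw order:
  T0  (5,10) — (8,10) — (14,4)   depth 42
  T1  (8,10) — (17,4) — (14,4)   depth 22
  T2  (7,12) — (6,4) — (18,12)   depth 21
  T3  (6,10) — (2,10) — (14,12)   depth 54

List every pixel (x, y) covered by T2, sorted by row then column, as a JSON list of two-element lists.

T0:
  2·area = 18  (B↔C swapped to make it positive)
  edge (5, 10)→(14, 4): d=(9,-6) top-left  bias=+0
  edge (14, 4)→(8, 10): d=(-6,6) right/bottom  bias=-1
  edge (8, 10)→(5, 10): d=(-3,0) right/bottom  bias=-1
    (8,0)@(17, 1): e=[-9,0,27] → .  [on edge]
    (7,1)@(15, 3): e=[-3,0,21] → .  [on edge]
    (6,2)@(13, 5): e=[3,0,15] → .  [on edge]
    (5,3)@(11, 7): e=[9,0,9] → .  [on edge]
    (3,4)@(7, 9): e=[3,12,3] → X
    (4,4)@(9, 9): e=[15,0,3] → .  [on edge]
    (3,5)@(7, 11): e=[21,0,-3] → .  [on edge]
  covered (1 px):
    . . . . . . . . . .
    . . . . . . . . . .
    . . . . . . . . . .
    . . . . . . . . . .
    . . . X . . . . . .
    . . . . . . . . . .
T1:
  2·area = 18  (B↔C swapped to make it positive)
  edge (8, 10)→(14, 4): d=(6,-6) top-left  bias=+0
  edge (14, 4)→(17, 4): d=(3,0) top-left  bias=+0
  edge (17, 4)→(8, 10): d=(-9,6) right/bottom  bias=-1
    (8,0)@(17, 1): e=[0,-9,27] → .  [on edge]
    (7,1)@(15, 3): e=[0,-3,21] → .  [on edge]
    (6,2)@(13, 5): e=[0,3,15] → X  [on edge]
    (7,2)@(15, 5): e=[12,3,3] → X
    (8,2)@(17, 5): e=[24,3,-9] → .
    (5,3)@(11, 7): e=[0,9,9] → X  [on edge]
    (6,3)@(13, 7): e=[12,9,-3] → .
    (7,3)@(15, 7): e=[24,9,-15] → .
    (4,4)@(9, 9): e=[0,15,3] → X  [on edge]
    (5,4)@(11, 9): e=[12,15,-9] → .
    (3,5)@(7, 11): e=[0,21,-3] → .  [on edge]
    (4,5)@(9, 11): e=[12,21,-15] → .
  covered (4 px):
    . . . . . . . . . .
    . . . . . . . . . .
    . . . . . . X X . .
    . . . . . X . . . .
    . . . . X . . . . .
    . . . . . . . . . .
T2:
  2·area = 88
  edge (7, 12)→(6, 4): d=(-1,-8) top-left  bias=+0
  edge (6, 4)→(18, 12): d=(12,8) right/bottom  bias=-1
  edge (18, 12)→(7, 12): d=(-11,0) right/bottom  bias=-1
    (3,2)@(7, 5): e=[7,4,77] → X
    (4,2)@(9, 5): e=[23,-12,77] → .
    (3,3)@(7, 7): e=[5,28,55] → X
    (4,3)@(9, 7): e=[21,12,55] → X
    (5,3)@(11, 7): e=[37,-4,55] → .
    (3,4)@(7, 9): e=[3,52,33] → X
    (5,4)@(11, 9): e=[35,20,33] → X
    (6,4)@(13, 9): e=[51,4,33] → X
    (7,4)@(15, 9): e=[67,-12,33] → .
    (3,5)@(7, 11): e=[1,76,11] → X
    (7,5)@(15, 11): e=[65,12,11] → X
    (8,5)@(17, 11): e=[81,-4,11] → .
  covered (12 px):
    . . . . . . . . . .
    . . . . . . . . . .
    . . . X . . . . . .
    . . . X X . . . . .
    . . . X X X X . . .
    . . . X X X X X . .
T3:
  2·area = 8  (B↔C swapped to make it positive)
  edge (6, 10)→(14, 12): d=(8,2) right/bottom  bias=-1
  edge (14, 12)→(2, 10): d=(-12,-2) top-left  bias=+0
  edge (2, 10)→(6, 10): d=(4,0) top-left  bias=+0
    (4,5)@(9, 11): e=[2,2,4] → X
    (5,5)@(11, 11): e=[-2,6,4] → .
  covered (1 px):
    . . . . . . . . . .
    . . . . . . . . . .
    . . . . . . . . . .
    . . . . . . . . . .
    . . . . . . . . . .
    . . . . X . . . . .

Answer: [[3,2],[3,3],[4,3],[3,4],[4,4],[5,4],[6,4],[3,5],[4,5],[5,5],[6,5],[7,5]]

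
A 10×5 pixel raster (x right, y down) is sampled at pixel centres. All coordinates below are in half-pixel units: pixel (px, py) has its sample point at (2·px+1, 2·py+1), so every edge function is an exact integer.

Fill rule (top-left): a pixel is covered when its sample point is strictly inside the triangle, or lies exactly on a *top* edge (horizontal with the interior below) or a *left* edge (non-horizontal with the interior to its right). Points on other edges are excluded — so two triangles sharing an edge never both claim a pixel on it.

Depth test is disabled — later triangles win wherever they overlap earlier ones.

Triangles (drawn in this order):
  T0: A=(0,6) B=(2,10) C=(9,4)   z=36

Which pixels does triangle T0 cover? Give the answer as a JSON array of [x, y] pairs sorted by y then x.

T0:
  2·area = 40  (B↔C swapped to make it positive)
  edge (0, 6)→(9, 4): d=(9,-2) top-left  bias=+0
  edge (9, 4)→(2, 10): d=(-7,6) right/bottom  bias=-1
  edge (2, 10)→(0, 6): d=(-2,-4) top-left  bias=+0
    (2,2)@(5, 5): e=[1,17,22] → █
    (3,2)@(7, 5): e=[5,5,30] → █
    (4,2)@(9, 5): e=[9,-7,38] → ·
    (0,3)@(1, 7): e=[11,27,2] → █
    (1,3)@(3, 7): e=[15,15,10] → █
    (3,3)@(7, 7): e=[23,-9,26] → ·
    (0,4)@(1, 9): e=[29,13,-2] → ·
    (1,4)@(3, 9): e=[33,1,6] → █
    (2,4)@(5, 9): e=[37,-11,14] → ·
  covered (6 px):
    · · · · · · · · · ·
    · · · · · · · · · ·
    · · █ █ · · · · · ·
    █ █ █ · · · · · · ·
    · █ · · · · · · · ·

Result: [[2,2],[3,2],[0,3],[1,3],[2,3],[1,4]]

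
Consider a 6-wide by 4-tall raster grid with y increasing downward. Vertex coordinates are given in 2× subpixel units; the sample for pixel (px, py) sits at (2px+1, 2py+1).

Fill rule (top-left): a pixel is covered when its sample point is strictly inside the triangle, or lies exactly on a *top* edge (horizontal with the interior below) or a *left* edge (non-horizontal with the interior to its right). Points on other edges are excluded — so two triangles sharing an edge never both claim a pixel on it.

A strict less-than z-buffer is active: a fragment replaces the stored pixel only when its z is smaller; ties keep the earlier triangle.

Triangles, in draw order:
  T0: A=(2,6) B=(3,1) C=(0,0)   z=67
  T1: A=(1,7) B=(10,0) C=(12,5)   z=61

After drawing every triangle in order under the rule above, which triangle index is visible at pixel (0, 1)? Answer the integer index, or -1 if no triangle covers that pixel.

T0:
  2·area = 16  (B↔C swapped to make it positive)
  edge (2, 6)→(0, 0): d=(-2,-6) top-left  bias=+0
  edge (0, 0)→(3, 1): d=(3,1) right/bottom  bias=-1
  edge (3, 1)→(2, 6): d=(-1,5) right/bottom  bias=-1
    (0,0)@(1, 1): e=[4,2,10] → X
    (1,0)@(3, 1): e=[16,0,0] → .  [on edge]
    (0,1)@(1, 3): e=[0,8,8] → X  [on edge]
    (1,1)@(3, 3): e=[12,6,-2] → .
    (4,1)@(9, 3): e=[48,0,-32] → .  [on edge]
    (0,2)@(1, 5): e=[-4,14,6] → .
  covered (2 px):
    X . . . . .
    X . . . . .
    . . . . . .
    . . . . . .
T1:
  2·area = 59
  edge (1, 7)→(10, 0): d=(9,-7) top-left  bias=+0
  edge (10, 0)→(12, 5): d=(2,5) right/bottom  bias=-1
  edge (12, 5)→(1, 7): d=(-11,2) right/bottom  bias=-1
    (4,0)@(9, 1): e=[2,7,50] → X
    (5,0)@(11, 1): e=[16,-3,46] → .
    (3,1)@(7, 3): e=[6,21,32] → X
    (5,1)@(11, 3): e=[34,1,24] → X
    (2,2)@(5, 5): e=[10,35,14] → X
    (0,3)@(1, 7): e=[0,59,0] → .  [on edge]
    (2,3)@(5, 7): e=[28,39,-8] → .
    (3,3)@(7, 7): e=[42,29,-12] → .
    (4,3)@(9, 7): e=[56,19,-16] → .
    (5,3)@(11, 7): e=[70,9,-20] → .
  covered (8 px):
    . . . . X .
    . . . X X X
    . . X X X X
    . . . . . .

Z-buffer (winner per pixel, '.' = empty):
  0 . . . 1 .
  0 . . 1 1 1
  . . 1 1 1 1
  . . . . . .

Final: 0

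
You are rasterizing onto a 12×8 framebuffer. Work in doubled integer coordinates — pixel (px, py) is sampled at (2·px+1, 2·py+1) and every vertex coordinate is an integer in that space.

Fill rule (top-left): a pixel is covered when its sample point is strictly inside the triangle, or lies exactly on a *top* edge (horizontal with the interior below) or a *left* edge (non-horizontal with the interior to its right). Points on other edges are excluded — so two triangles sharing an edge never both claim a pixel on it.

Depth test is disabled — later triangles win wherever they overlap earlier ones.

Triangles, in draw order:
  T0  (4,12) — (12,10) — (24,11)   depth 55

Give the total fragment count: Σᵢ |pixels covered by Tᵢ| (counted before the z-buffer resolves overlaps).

T0:
  2·area = 32
  edge (4, 12)→(12, 10): d=(8,-2) top-left  bias=+0
  edge (12, 10)→(24, 11): d=(12,1) right/bottom  bias=-1
  edge (24, 11)→(4, 12): d=(-20,1) right/bottom  bias=-1
    (4,5)@(9, 11): e=[2,15,15] → █
    (5,5)@(11, 11): e=[6,13,13] → █
    (6,5)@(13, 11): e=[10,11,11] → █
    (7,5)@(15, 11): e=[14,9,9] → █
    (8,5)@(17, 11): e=[18,7,7] → █
    (9,5)@(19, 11): e=[22,5,5] → █
    (10,5)@(21, 11): e=[26,3,3] → █
    (11,5)@(23, 11): e=[30,1,1] → █
    (4,6)@(9, 13): e=[18,39,-25] → ·
    (5,6)@(11, 13): e=[22,37,-27] → ·
    (6,6)@(13, 13): e=[26,35,-29] → ·
    (7,6)@(15, 13): e=[30,33,-31] → ·
  covered (8 px):
    · · · · · · · · · · · ·
    · · · · · · · · · · · ·
    · · · · · · · · · · · ·
    · · · · · · · · · · · ·
    · · · · · · · · · · · ·
    · · · · █ █ █ █ █ █ █ █
    · · · · · · · · · · · ·
    · · · · · · · · · · · ·

Answer: 8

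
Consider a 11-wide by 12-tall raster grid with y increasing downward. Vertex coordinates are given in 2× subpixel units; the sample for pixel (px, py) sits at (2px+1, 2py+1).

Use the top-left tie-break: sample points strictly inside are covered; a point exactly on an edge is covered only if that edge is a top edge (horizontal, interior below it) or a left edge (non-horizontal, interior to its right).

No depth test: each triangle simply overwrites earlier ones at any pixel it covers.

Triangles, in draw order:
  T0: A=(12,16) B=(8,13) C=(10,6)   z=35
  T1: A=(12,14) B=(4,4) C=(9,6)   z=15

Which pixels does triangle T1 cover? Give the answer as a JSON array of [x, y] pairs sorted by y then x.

T0:
  2·area = 34
  edge (12, 16)→(8, 13): d=(-4,-3) top-left  bias=+0
  edge (8, 13)→(10, 6): d=(2,-7) top-left  bias=+0
  edge (10, 6)→(12, 16): d=(2,10) right/bottom  bias=-1
    (4,0)@(9, 1): e=[51,-17,0] → .  [on edge]
    (4,5)@(9, 11): e=[11,3,20] → X
    (5,5)@(11, 11): e=[17,17,0] → .  [on edge]
    (4,6)@(9, 13): e=[3,7,24] → X
    (5,6)@(11, 13): e=[9,21,4] → X
    (6,6)@(13, 13): e=[15,35,-16] → .
    (4,7)@(9, 15): e=[-5,11,28] → .
    (5,7)@(11, 15): e=[1,25,8] → X
    (6,7)@(13, 15): e=[7,39,-12] → .
    (5,8)@(11, 17): e=[-7,29,12] → .
    (6,10)@(13, 21): e=[-17,51,0] → .  [on edge]
  covered (4 px):
    . . . . . . . . . . .
    . . . . . . . . . . .
    . . . . . . . . . . .
    . . . . . . . . . . .
    . . . . . . . . . . .
    . . . . X . . . . . .
    . . . . X X . . . . .
    . . . . . X . . . . .
    . . . . . . . . . . .
    . . . . . . . . . . .
    . . . . . . . . . . .
    . . . . . . . . . . .
T1:
  2·area = 34
  edge (12, 14)→(4, 4): d=(-8,-10) top-left  bias=+0
  edge (4, 4)→(9, 6): d=(5,2) right/bottom  bias=-1
  edge (9, 6)→(12, 14): d=(3,8) right/bottom  bias=-1
    (2,2)@(5, 5): e=[2,3,29] → X
    (3,2)@(7, 5): e=[22,-1,13] → .
    (2,3)@(5, 7): e=[-14,13,35] → .
    (3,3)@(7, 7): e=[6,9,19] → X
    (4,3)@(9, 7): e=[26,5,3] → X
    (5,3)@(11, 7): e=[46,1,-13] → .
    (3,4)@(7, 9): e=[-10,19,25] → .
    (4,4)@(9, 9): e=[10,15,9] → X
    (5,4)@(11, 9): e=[30,11,-7] → .
    (4,5)@(9, 11): e=[-6,25,15] → .
  covered (4 px):
    . . . . . . . . . . .
    . . . . . . . . . . .
    . . X . . . . . . . .
    . . . X X . . . . . .
    . . . . X . . . . . .
    . . . . . . . . . . .
    . . . . . . . . . . .
    . . . . . . . . . . .
    . . . . . . . . . . .
    . . . . . . . . . . .
    . . . . . . . . . . .
    . . . . . . . . . . .

Result: [[2,2],[3,3],[4,3],[4,4]]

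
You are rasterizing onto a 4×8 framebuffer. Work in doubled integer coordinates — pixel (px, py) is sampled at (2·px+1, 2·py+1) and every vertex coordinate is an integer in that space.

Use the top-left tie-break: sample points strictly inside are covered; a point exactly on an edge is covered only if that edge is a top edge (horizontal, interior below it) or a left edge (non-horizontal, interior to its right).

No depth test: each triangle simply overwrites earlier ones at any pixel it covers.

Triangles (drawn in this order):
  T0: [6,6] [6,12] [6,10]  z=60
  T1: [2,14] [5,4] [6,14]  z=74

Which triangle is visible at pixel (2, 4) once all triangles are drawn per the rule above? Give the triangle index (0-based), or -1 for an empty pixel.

T0:
  degenerate (2·area = 0) — covers nothing
T1:
  2·area = 40
  edge (2, 14)→(5, 4): d=(3,-10) top-left  bias=+0
  edge (5, 4)→(6, 14): d=(1,10) right/bottom  bias=-1
  edge (6, 14)→(2, 14): d=(-4,0) right/bottom  bias=-1
    (2,2)@(5, 5): e=[3,1,36] → #
    (3,2)@(7, 5): e=[23,-19,36] → ·
    (2,3)@(5, 7): e=[9,3,28] → #
    (3,3)@(7, 7): e=[29,-17,28] → ·
    (2,4)@(5, 9): e=[15,5,20] → #
    (3,4)@(7, 9): e=[35,-15,20] → ·
    (1,5)@(3, 11): e=[1,27,12] → #
    (3,5)@(7, 11): e=[41,-13,12] → ·
    (1,6)@(3, 13): e=[7,29,4] → #
    (3,6)@(7, 13): e=[47,-11,4] → ·
    (1,7)@(3, 15): e=[13,31,-4] → ·
    (2,7)@(5, 15): e=[33,11,-4] → ·
  covered (7 px):
    · · · ·
    · · · ·
    · · # ·
    · · # ·
    · · # ·
    · # # ·
    · # # ·
    · · · ·

Z-buffer (winner per pixel, '.' = empty):
  . . . .
  . . . .
  . . 1 .
  . . 1 .
  . . 1 .
  . 1 1 .
  . 1 1 .
  . . . .

Answer: 1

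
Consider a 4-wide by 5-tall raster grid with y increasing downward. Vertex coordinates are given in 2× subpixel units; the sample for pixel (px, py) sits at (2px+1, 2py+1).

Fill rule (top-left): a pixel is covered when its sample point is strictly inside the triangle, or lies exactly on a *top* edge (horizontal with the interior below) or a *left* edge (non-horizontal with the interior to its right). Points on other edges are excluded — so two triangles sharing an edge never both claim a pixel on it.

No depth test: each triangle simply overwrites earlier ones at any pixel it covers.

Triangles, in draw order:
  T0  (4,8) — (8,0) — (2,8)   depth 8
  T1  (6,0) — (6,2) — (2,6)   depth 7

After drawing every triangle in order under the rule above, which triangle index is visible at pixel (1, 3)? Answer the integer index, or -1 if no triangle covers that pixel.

T0:
  2·area = 16  (B↔C swapped to make it positive)
  edge (4, 8)→(2, 8): d=(-2,0) right/bottom  bias=-1
  edge (2, 8)→(8, 0): d=(6,-8) top-left  bias=+0
  edge (8, 0)→(4, 8): d=(-4,8) right/bottom  bias=-1
    (2,2)@(5, 5): e=[6,6,4] → █
    (3,2)@(7, 5): e=[6,22,-12] → ·
    (1,3)@(3, 7): e=[2,2,12] → █
    (2,3)@(5, 7): e=[2,18,-4] → ·
    (1,4)@(3, 9): e=[-2,14,4] → ·
  covered (2 px):
    · · · ·
    · · · ·
    · · █ ·
    · █ · ·
    · · · ·
T1:
  2·area = 8
  edge (6, 0)→(6, 2): d=(0,2) right/bottom  bias=-1
  edge (6, 2)→(2, 6): d=(-4,4) right/bottom  bias=-1
  edge (2, 6)→(6, 0): d=(4,-6) top-left  bias=+0
    (3,0)@(7, 1): e=[-2,0,10] → ·  [on edge]
    (2,1)@(5, 3): e=[2,0,6] → ·  [on edge]
    (1,2)@(3, 5): e=[6,0,2] → ·  [on edge]
    (0,3)@(1, 7): e=[10,0,-2] → ·  [on edge]
  covered (0 px):
    · · · ·
    · · · ·
    · · · ·
    · · · ·
    · · · ·

Z-buffer (winner per pixel, '.' = empty):
  . . . .
  . . . .
  . . 0 .
  . 0 . .
  . . . .

Answer: 0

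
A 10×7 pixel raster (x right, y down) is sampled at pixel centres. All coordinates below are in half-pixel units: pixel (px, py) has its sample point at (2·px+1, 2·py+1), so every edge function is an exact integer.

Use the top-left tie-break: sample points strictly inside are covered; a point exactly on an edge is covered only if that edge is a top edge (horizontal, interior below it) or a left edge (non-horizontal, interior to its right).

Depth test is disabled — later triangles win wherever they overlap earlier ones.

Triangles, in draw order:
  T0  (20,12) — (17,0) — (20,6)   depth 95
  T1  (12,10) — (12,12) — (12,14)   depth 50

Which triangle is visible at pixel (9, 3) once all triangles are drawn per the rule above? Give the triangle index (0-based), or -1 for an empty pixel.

T0:
  2·area = 18
  edge (20, 12)→(17, 0): d=(-3,-12) top-left  bias=+0
  edge (17, 0)→(20, 6): d=(3,6) right/bottom  bias=-1
  edge (20, 6)→(20, 12): d=(0,6) right/bottom  bias=-1
    (9,2)@(19, 5): e=[9,3,6] → X
    (9,3)@(19, 7): e=[3,9,6] → X
    (9,4)@(19, 9): e=[-3,15,6] → .
  covered (2 px):
    . . . . . . . . . .
    . . . . . . . . . .
    . . . . . . . . . X
    . . . . . . . . . X
    . . . . . . . . . .
    . . . . . . . . . .
    . . . . . . . . . .
T1:
  degenerate (2·area = 0) — covers nothing

Z-buffer (winner per pixel, '.' = empty):
  . . . . . . . . . .
  . . . . . . . . . .
  . . . . . . . . . 0
  . . . . . . . . . 0
  . . . . . . . . . .
  . . . . . . . . . .
  . . . . . . . . . .

Result: 0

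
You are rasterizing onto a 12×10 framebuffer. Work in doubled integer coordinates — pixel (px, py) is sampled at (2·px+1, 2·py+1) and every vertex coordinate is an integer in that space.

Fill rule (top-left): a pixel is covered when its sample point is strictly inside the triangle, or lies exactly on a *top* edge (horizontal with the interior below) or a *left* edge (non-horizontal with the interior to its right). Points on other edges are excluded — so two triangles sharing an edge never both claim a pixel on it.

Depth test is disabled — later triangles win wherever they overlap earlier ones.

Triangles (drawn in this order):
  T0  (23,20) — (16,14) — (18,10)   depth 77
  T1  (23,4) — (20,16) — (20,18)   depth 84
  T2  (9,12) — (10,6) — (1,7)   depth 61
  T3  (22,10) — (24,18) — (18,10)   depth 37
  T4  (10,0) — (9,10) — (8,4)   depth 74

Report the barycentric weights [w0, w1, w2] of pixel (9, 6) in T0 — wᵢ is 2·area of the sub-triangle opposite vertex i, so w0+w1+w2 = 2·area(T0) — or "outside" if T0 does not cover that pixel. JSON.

T0:
  2·area = 40
  edge (23, 20)→(16, 14): d=(-7,-6) top-left  bias=+0
  edge (16, 14)→(18, 10): d=(2,-4) top-left  bias=+0
  edge (18, 10)→(23, 20): d=(5,10) right/bottom  bias=-1
    (8,6)@(17, 13): e=[13,2,25] → #
    (9,6)@(19, 13): e=[25,10,5] → #
    (10,6)@(21, 13): e=[37,18,-15] → ·
    (8,7)@(17, 15): e=[-1,6,35] → ·
    (9,7)@(19, 15): e=[11,14,15] → #
    (10,7)@(21, 15): e=[23,22,-5] → ·
    (9,8)@(19, 17): e=[-3,18,25] → ·
    (10,8)@(21, 17): e=[9,26,5] → #
    (11,8)@(23, 17): e=[21,34,-15] → ·
    (10,9)@(21, 19): e=[-5,30,15] → ·
  covered (4 px):
    · · · · · · · · · · · ·
    · · · · · · · · · · · ·
    · · · · · · · · · · · ·
    · · · · · · · · · · · ·
    · · · · · · · · · · · ·
    · · · · · · · · · · · ·
    · · · · · · · · # # · ·
    · · · · · · · · · # · ·
    · · · · · · · · · · # ·
    · · · · · · · · · · · ·
T1:
  2·area = 6  (B↔C swapped to make it positive)
  edge (23, 4)→(20, 18): d=(-3,14) right/bottom  bias=-1
  edge (20, 18)→(20, 16): d=(0,-2) top-left  bias=+0
  edge (20, 16)→(23, 4): d=(3,-12) top-left  bias=+0
    (10,6)@(21, 13): e=[1,2,3] → #
    (11,6)@(23, 13): e=[-27,6,27] → ·
    (10,7)@(21, 15): e=[-5,2,9] → ·
  covered (1 px):
    · · · · · · · · · · · ·
    · · · · · · · · · · · ·
    · · · · · · · · · · · ·
    · · · · · · · · · · · ·
    · · · · · · · · · · · ·
    · · · · · · · · · · · ·
    · · · · · · · · · · # ·
    · · · · · · · · · · · ·
    · · · · · · · · · · · ·
    · · · · · · · · · · · ·
T2:
  2·area = 53  (B↔C swapped to make it positive)
  edge (9, 12)→(1, 7): d=(-8,-5) top-left  bias=+0
  edge (1, 7)→(10, 6): d=(9,-1) top-left  bias=+0
  edge (10, 6)→(9, 12): d=(-1,6) right/bottom  bias=-1
    (9,2)@(19, 5): e=[106,0,-53] → ·  [on edge]
    (0,3)@(1, 7): e=[0,0,53] → #  [on edge]
    (1,3)@(3, 7): e=[10,2,41] → #
    (2,3)@(5, 7): e=[20,4,29] → #
    (3,3)@(7, 7): e=[30,6,17] → #
    (4,3)@(9, 7): e=[40,8,5] → #
    (5,3)@(11, 7): e=[50,10,-7] → ·
    (0,4)@(1, 9): e=[-16,18,51] → ·
    (1,4)@(3, 9): e=[-6,20,39] → ·
    (2,4)@(5, 9): e=[4,22,27] → #
    (5,4)@(11, 9): e=[34,28,-9] → ·
    (2,5)@(5, 11): e=[-12,40,25] → ·
    (8,8)@(17, 17): e=[0,106,-53] → ·  [on edge]
  covered (9 px):
    · · · · · · · · · · · ·
    · · · · · · · · · · · ·
    · · · · · · · · · · · ·
    # # # # # · · · · · · ·
    · · # # # · · · · · · ·
    · · · · # · · · · · · ·
    · · · · · · · · · · · ·
    · · · · · · · · · · · ·
    · · · · · · · · · · · ·
    · · · · · · · · · · · ·
T3:
  2·area = 32
  edge (22, 10)→(24, 18): d=(2,8) right/bottom  bias=-1
  edge (24, 18)→(18, 10): d=(-6,-8) top-left  bias=+0
  edge (18, 10)→(22, 10): d=(4,0) top-left  bias=+0
    (9,5)@(19, 11): e=[26,2,4] → #
    (10,5)@(21, 11): e=[10,18,4] → #
    (11,5)@(23, 11): e=[-6,34,4] → ·
    (9,6)@(19, 13): e=[30,-10,12] → ·
    (10,6)@(21, 13): e=[14,6,12] → #
    (11,6)@(23, 13): e=[-2,22,12] → ·
    (10,7)@(21, 15): e=[18,-6,20] → ·
    (11,7)@(23, 15): e=[2,10,20] → #
    (11,8)@(23, 17): e=[6,-2,28] → ·
  covered (4 px):
    · · · · · · · · · · · ·
    · · · · · · · · · · · ·
    · · · · · · · · · · · ·
    · · · · · · · · · · · ·
    · · · · · · · · · · · ·
    · · · · · · · · · # # ·
    · · · · · · · · · · # ·
    · · · · · · · · · · · #
    · · · · · · · · · · · ·
    · · · · · · · · · · · ·
T4:
  2·area = 16
  edge (10, 0)→(9, 10): d=(-1,10) right/bottom  bias=-1
  edge (9, 10)→(8, 4): d=(-1,-6) top-left  bias=+0
  edge (8, 4)→(10, 0): d=(2,-4) top-left  bias=+0
    (4,1)@(9, 3): e=[7,7,2] → #
    (5,1)@(11, 3): e=[-13,19,10] → ·
    (4,2)@(9, 5): e=[5,5,6] → #
    (5,2)@(11, 5): e=[-15,17,14] → ·
    (4,3)@(9, 7): e=[3,3,10] → #
    (5,3)@(11, 7): e=[-17,15,18] → ·
    (4,4)@(9, 9): e=[1,1,14] → #
    (5,4)@(11, 9): e=[-19,13,22] → ·
    (4,5)@(9, 11): e=[-1,-1,18] → ·
  covered (4 px):
    · · · · · · · · · · · ·
    · · · · # · · · · · · ·
    · · · · # · · · · · · ·
    · · · · # · · · · · · ·
    · · · · # · · · · · · ·
    · · · · · · · · · · · ·
    · · · · · · · · · · · ·
    · · · · · · · · · · · ·
    · · · · · · · · · · · ·
    · · · · · · · · · · · ·

Final: [10,5,25]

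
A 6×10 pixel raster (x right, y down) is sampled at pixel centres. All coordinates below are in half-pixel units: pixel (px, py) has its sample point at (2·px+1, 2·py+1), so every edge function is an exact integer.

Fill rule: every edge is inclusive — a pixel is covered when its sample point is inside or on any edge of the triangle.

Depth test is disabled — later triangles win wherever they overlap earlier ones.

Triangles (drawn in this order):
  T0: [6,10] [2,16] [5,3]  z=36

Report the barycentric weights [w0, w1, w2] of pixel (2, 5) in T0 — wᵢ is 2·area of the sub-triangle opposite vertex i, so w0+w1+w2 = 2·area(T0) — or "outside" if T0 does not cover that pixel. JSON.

T0:
  2·area = 34
  edge (6, 10)→(2, 16): d=(-4,6) inclusive
  edge (2, 16)→(5, 3): d=(3,-13) inclusive
  edge (5, 3)→(6, 10): d=(1,7) inclusive
    (2,1)@(5, 3): e=[34,0,0] → #  [on edge]
    (3,1)@(7, 3): e=[22,26,-14] → ·
    (2,2)@(5, 5): e=[26,6,2] → #
    (3,2)@(7, 5): e=[14,32,-12] → ·
    (2,3)@(5, 7): e=[18,12,4] → #
    (3,3)@(7, 7): e=[6,38,-10] → ·
    (2,4)@(5, 9): e=[10,18,6] → #
    (3,4)@(7, 9): e=[-2,44,-8] → ·
    (2,5)@(5, 11): e=[2,24,8] → #
    (3,5)@(7, 11): e=[-10,50,-6] → ·
    (1,6)@(3, 13): e=[6,4,24] → #
    (2,6)@(5, 13): e=[-6,30,10] → ·
    (3,8)@(7, 17): e=[-34,68,0] → ·  [on edge]
  covered (6 px):
    · · · · · ·
    · · # · · ·
    · · # · · ·
    · · # · · ·
    · · # · · ·
    · · # · · ·
    · # · · · ·
    · · · · · ·
    · · · · · ·
    · · · · · ·

Answer: [24,8,2]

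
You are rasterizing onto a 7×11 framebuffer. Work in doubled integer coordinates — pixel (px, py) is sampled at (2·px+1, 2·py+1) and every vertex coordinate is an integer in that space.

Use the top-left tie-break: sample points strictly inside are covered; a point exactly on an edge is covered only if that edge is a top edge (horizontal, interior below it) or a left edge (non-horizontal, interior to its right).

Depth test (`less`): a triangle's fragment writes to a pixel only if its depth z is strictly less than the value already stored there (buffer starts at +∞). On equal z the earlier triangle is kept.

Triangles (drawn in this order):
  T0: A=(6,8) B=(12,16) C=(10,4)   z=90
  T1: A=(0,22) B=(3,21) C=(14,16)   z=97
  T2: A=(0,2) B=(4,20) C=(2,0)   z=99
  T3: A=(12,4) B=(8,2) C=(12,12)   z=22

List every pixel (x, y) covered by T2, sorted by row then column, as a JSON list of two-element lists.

T0:
  2·area = 56  (B↔C swapped to make it positive)
  edge (6, 8)→(10, 4): d=(4,-4) top-left  bias=+0
  edge (10, 4)→(12, 16): d=(2,12) right/bottom  bias=-1
  edge (12, 16)→(6, 8): d=(-6,-8) top-left  bias=+0
    (6,0)@(13, 1): e=[0,-42,98] → ·  [on edge]
    (5,1)@(11, 3): e=[0,-14,70] → ·  [on edge]
    (4,2)@(9, 5): e=[0,14,42] → █  [on edge]
    (5,2)@(11, 5): e=[8,-10,58] → ·
    (3,3)@(7, 7): e=[0,42,14] → █  [on edge]
    (5,3)@(11, 7): e=[16,-6,46] → ·
    (2,4)@(5, 9): e=[0,70,-14] → ·  [on edge]
    (3,4)@(7, 9): e=[8,46,2] → █
    (5,4)@(11, 9): e=[24,-2,34] → ·
    (1,5)@(3, 11): e=[0,98,-42] → ·  [on edge]
    (3,5)@(7, 11): e=[16,50,-10] → ·
    (4,5)@(9, 11): e=[24,26,6] → █
    (0,6)@(1, 13): e=[0,126,-70] → ·  [on edge]
  covered (8 px):
    · · · · · · ·
    · · · · · · ·
    · · · · █ · ·
    · · · █ █ · ·
    · · · █ █ · ·
    · · · · █ █ ·
    · · · · · █ ·
    · · · · · · ·
    · · · · · · ·
    · · · · · · ·
    · · · · · · ·
T1:
  2·area = 4  (B↔C swapped to make it positive)
  edge (0, 22)→(14, 16): d=(14,-6) top-left  bias=+0
  edge (14, 16)→(3, 21): d=(-11,5) right/bottom  bias=-1
  edge (3, 21)→(0, 22): d=(-3,1) right/bottom  bias=-1
    (3,9)@(7, 19): e=[0,2,2] → █  [on edge]
    (4,9)@(9, 19): e=[12,-8,0] → ·  [on edge]
    (1,10)@(3, 21): e=[4,0,0] → ·  [on edge]
    (3,10)@(7, 21): e=[28,-20,-4] → ·
  covered (1 px):
    · · · · · · ·
    · · · · · · ·
    · · · · · · ·
    · · · · · · ·
    · · · · · · ·
    · · · · · · ·
    · · · · · · ·
    · · · · · · ·
    · · · · · · ·
    · · · █ · · ·
    · · · · · · ·
T2:
  2·area = 44  (B↔C swapped to make it positive)
  edge (0, 2)→(2, 0): d=(2,-2) top-left  bias=+0
  edge (2, 0)→(4, 20): d=(2,20) right/bottom  bias=-1
  edge (4, 20)→(0, 2): d=(-4,-18) top-left  bias=+0
    (0,0)@(1, 1): e=[0,22,22] → █  [on edge]
    (1,0)@(3, 1): e=[4,-18,58] → ·
    (0,1)@(1, 3): e=[4,26,14] → █
    (1,1)@(3, 3): e=[8,-14,50] → ·
    (0,2)@(1, 5): e=[8,30,6] → █
    (1,2)@(3, 5): e=[12,-10,42] → ·
    (0,3)@(1, 7): e=[12,34,-2] → ·
    (1,5)@(3, 11): e=[24,2,18] → █
    (2,5)@(5, 11): e=[28,-38,54] → ·
    (1,6)@(3, 13): e=[28,6,10] → █
    (2,6)@(5, 13): e=[32,-34,46] → ·
    (1,7)@(3, 15): e=[32,10,2] → █
  covered (6 px):
    █ · · · · · ·
    █ · · · · · ·
    █ · · · · · ·
    · · · · · · ·
    · · · · · · ·
    · █ · · · · ·
    · █ · · · · ·
    · █ · · · · ·
    · · · · · · ·
    · · · · · · ·
    · · · · · · ·
T3:
  2·area = 32  (B↔C swapped to make it positive)
  edge (12, 4)→(12, 12): d=(0,8) right/bottom  bias=-1
  edge (12, 12)→(8, 2): d=(-4,-10) top-left  bias=+0
  edge (8, 2)→(12, 4): d=(4,2) right/bottom  bias=-1
    (4,1)@(9, 3): e=[24,6,2] → █
    (5,1)@(11, 3): e=[8,26,-2] → ·
    (4,2)@(9, 5): e=[24,-2,10] → ·
    (5,2)@(11, 5): e=[8,18,6] → █
    (6,2)@(13, 5): e=[-8,38,2] → ·
    (5,3)@(11, 7): e=[8,10,14] → █
    (6,3)@(13, 7): e=[-8,30,10] → ·
    (5,4)@(11, 9): e=[8,2,22] → █
    (6,4)@(13, 9): e=[-8,22,18] → ·
    (5,5)@(11, 11): e=[8,-6,30] → ·
  covered (4 px):
    · · · · · · ·
    · · · · █ · ·
    · · · · · █ ·
    · · · · · █ ·
    · · · · · █ ·
    · · · · · · ·
    · · · · · · ·
    · · · · · · ·
    · · · · · · ·
    · · · · · · ·
    · · · · · · ·

Answer: [[0,0],[0,1],[0,2],[1,5],[1,6],[1,7]]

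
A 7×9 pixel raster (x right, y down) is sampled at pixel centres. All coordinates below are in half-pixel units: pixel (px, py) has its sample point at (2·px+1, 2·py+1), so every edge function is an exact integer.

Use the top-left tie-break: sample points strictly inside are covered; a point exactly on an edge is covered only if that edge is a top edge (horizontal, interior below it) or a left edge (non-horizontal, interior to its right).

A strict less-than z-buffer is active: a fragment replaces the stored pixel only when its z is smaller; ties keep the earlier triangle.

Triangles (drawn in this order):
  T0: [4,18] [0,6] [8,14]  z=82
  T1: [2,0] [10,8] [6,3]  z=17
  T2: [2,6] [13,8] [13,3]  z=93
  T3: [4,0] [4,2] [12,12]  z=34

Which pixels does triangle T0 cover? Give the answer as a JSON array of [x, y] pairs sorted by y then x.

T0:
  2·area = 64
  edge (4, 18)→(0, 6): d=(-4,-12) top-left  bias=+0
  edge (0, 6)→(8, 14): d=(8,8) right/bottom  bias=-1
  edge (8, 14)→(4, 18): d=(-4,4) right/bottom  bias=-1
    (0,3)@(1, 7): e=[8,0,56] → .  [on edge]
    (0,4)@(1, 9): e=[0,16,48] → X  [on edge]
    (1,4)@(3, 9): e=[24,0,40] → .  [on edge]
    (6,4)@(13, 9): e=[144,-80,0] → .  [on edge]
    (0,5)@(1, 11): e=[-8,32,40] → .
    (1,5)@(3, 11): e=[16,16,32] → X
    (2,5)@(5, 11): e=[40,0,24] → .  [on edge]
    (5,5)@(11, 11): e=[112,-48,0] → .  [on edge]
    (1,6)@(3, 13): e=[8,32,24] → X
    (2,6)@(5, 13): e=[32,16,16] → X
    (3,6)@(7, 13): e=[56,0,8] → .  [on edge]
    (4,6)@(9, 13): e=[80,-16,0] → .  [on edge]
    (1,7)@(3, 15): e=[0,48,16] → X  [on edge]
    (3,7)@(7, 15): e=[48,16,0] → .  [on edge]
    (4,7)@(9, 15): e=[72,0,-8] → .  [on edge]
    (2,8)@(5, 17): e=[16,48,0] → .  [on edge]
    (5,8)@(11, 17): e=[88,0,-24] → .  [on edge]
  covered (6 px):
    . . . . . . .
    . . . . . . .
    . . . . . . .
    . . . . . . .
    X . . . . . .
    . X . . . . .
    . X X . . . .
    . X X . . . .
    . . . . . . .
T1:
  2·area = 8  (B↔C swapped to make it positive)
  edge (2, 0)→(6, 3): d=(4,3) right/bottom  bias=-1
  edge (6, 3)→(10, 8): d=(4,5) right/bottom  bias=-1
  edge (10, 8)→(2, 0): d=(-8,-8) top-left  bias=+0
    (1,0)@(3, 1): e=[1,7,0] → X  [on edge]
    (2,0)@(5, 1): e=[-5,-3,16] → .
    (1,1)@(3, 3): e=[9,15,-16] → .
    (2,1)@(5, 3): e=[3,5,0] → X  [on edge]
    (3,1)@(7, 3): e=[-3,-5,16] → .
    (2,2)@(5, 5): e=[11,13,-16] → .
    (3,2)@(7, 5): e=[5,3,0] → X  [on edge]
    (4,2)@(9, 5): e=[-1,-7,16] → .
    (3,3)@(7, 7): e=[13,11,-16] → .
    (4,3)@(9, 7): e=[7,1,0] → X  [on edge]
    (5,3)@(11, 7): e=[1,-9,16] → .
    (4,4)@(9, 9): e=[15,9,-16] → .
    (5,4)@(11, 9): e=[9,-1,0] → .  [on edge]
    (6,5)@(13, 11): e=[11,-3,0] → .  [on edge]
  covered (4 px):
    . X . . . . .
    . . X . . . .
    . . . X . . .
    . . . . X . .
    . . . . . . .
    . . . . . . .
    . . . . . . .
    . . . . . . .
    . . . . . . .
T2:
  2·area = 55  (B↔C swapped to make it positive)
  edge (2, 6)→(13, 3): d=(11,-3) top-left  bias=+0
  edge (13, 3)→(13, 8): d=(0,5) right/bottom  bias=-1
  edge (13, 8)→(2, 6): d=(-11,-2) top-left  bias=+0
    (6,0)@(13, 1): e=[-22,0,77] → .  [on edge]
    (6,1)@(13, 3): e=[0,0,55] → .  [on edge]
    (3,2)@(7, 5): e=[4,30,21] → X
    (4,2)@(9, 5): e=[10,20,25] → X
    (5,2)@(11, 5): e=[16,10,29] → X
    (6,2)@(13, 5): e=[22,0,33] → .  [on edge]
    (3,3)@(7, 7): e=[26,30,-1] → .
    (4,3)@(9, 7): e=[32,20,3] → X
    (6,3)@(13, 7): e=[44,0,11] → .  [on edge]
    (4,4)@(9, 9): e=[54,20,-19] → .
    (5,4)@(11, 9): e=[60,10,-15] → .
    (6,4)@(13, 9): e=[66,0,-11] → .  [on edge]
    (6,5)@(13, 11): e=[88,0,-33] → .  [on edge]
    (6,6)@(13, 13): e=[110,0,-55] → .  [on edge]
    (6,7)@(13, 15): e=[132,0,-77] → .  [on edge]
    (6,8)@(13, 17): e=[154,0,-99] → .  [on edge]
  covered (5 px):
    . . . . . . .
    . . . . . . .
    . . . X X X .
    . . . . X X .
    . . . . . . .
    . . . . . . .
    . . . . . . .
    . . . . . . .
    . . . . . . .
T3:
  2·area = 16  (B↔C swapped to make it positive)
  edge (4, 0)→(12, 12): d=(8,12) right/bottom  bias=-1
  edge (12, 12)→(4, 2): d=(-8,-10) top-left  bias=+0
  edge (4, 2)→(4, 0): d=(0,-2) top-left  bias=+0
    (2,1)@(5, 3): e=[12,2,2] → X
    (3,1)@(7, 3): e=[-12,22,6] → .
    (2,2)@(5, 5): e=[28,-14,2] → .
    (3,2)@(7, 5): e=[4,6,6] → X
    (4,2)@(9, 5): e=[-20,26,10] → .
    (3,3)@(7, 7): e=[20,-10,6] → .
  covered (2 px):
    . . . . . . .
    . . X . . . .
    . . . X . . .
    . . . . . . .
    . . . . . . .
    . . . . . . .
    . . . . . . .
    . . . . . . .
    . . . . . . .

Final: [[0,4],[1,5],[1,6],[2,6],[1,7],[2,7]]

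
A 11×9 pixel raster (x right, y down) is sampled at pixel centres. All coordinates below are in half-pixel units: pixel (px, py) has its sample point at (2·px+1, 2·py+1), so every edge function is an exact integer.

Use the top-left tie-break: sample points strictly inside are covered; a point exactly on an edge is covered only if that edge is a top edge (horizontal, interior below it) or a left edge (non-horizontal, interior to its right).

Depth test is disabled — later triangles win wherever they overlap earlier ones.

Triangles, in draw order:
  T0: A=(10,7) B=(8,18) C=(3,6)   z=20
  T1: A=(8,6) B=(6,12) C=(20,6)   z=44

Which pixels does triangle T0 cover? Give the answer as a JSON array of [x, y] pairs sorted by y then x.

T0:
  2·area = 79
  edge (10, 7)→(8, 18): d=(-2,11) right/bottom  bias=-1
  edge (8, 18)→(3, 6): d=(-5,-12) top-left  bias=+0
  edge (3, 6)→(10, 7): d=(7,1) right/bottom  bias=-1
    (2,3)@(5, 7): e=[55,19,5] → #
    (3,3)@(7, 7): e=[33,43,3] → #
    (4,3)@(9, 7): e=[11,67,1] → #
    (5,3)@(11, 7): e=[-11,91,-1] → ·
    (2,4)@(5, 9): e=[51,9,19] → #
    (5,4)@(11, 9): e=[-15,81,13] → ·
    (2,5)@(5, 11): e=[47,-1,33] → ·
    (3,5)@(7, 11): e=[25,23,31] → #
    (5,5)@(11, 11): e=[-19,71,27] → ·
    (3,6)@(7, 13): e=[21,13,45] → #
    (4,6)@(9, 13): e=[-1,37,43] → ·
    (3,7)@(7, 15): e=[17,3,59] → #
  covered (10 px):
    · · · · · · · · · · ·
    · · · · · · · · · · ·
    · · · · · · · · · · ·
    · · # # # · · · · · ·
    · · # # # · · · · · ·
    · · · # # · · · · · ·
    · · · # · · · · · · ·
    · · · # · · · · · · ·
    · · · · · · · · · · ·
T1:
  2·area = 72  (B↔C swapped to make it positive)
  edge (8, 6)→(20, 6): d=(12,0) top-left  bias=+0
  edge (20, 6)→(6, 12): d=(-14,6) right/bottom  bias=-1
  edge (6, 12)→(8, 6): d=(2,-6) top-left  bias=+0
    (4,1)@(9, 3): e=[-36,108,0] → ·  [on edge]
    (4,3)@(9, 7): e=[12,52,8] → #
    (5,3)@(11, 7): e=[12,40,20] → #
    (6,3)@(13, 7): e=[12,28,32] → #
    (7,3)@(15, 7): e=[12,16,44] → #
    (8,3)@(17, 7): e=[12,4,56] → #
    (9,3)@(19, 7): e=[12,-8,68] → ·
    (3,4)@(7, 9): e=[36,36,0] → #  [on edge]
    (6,4)@(13, 9): e=[36,0,36] → ·  [on edge]
    (7,4)@(15, 9): e=[36,-12,48] → ·
    (8,4)@(17, 9): e=[36,-24,60] → ·
    (3,5)@(7, 11): e=[60,8,4] → #
    (2,7)@(5, 15): e=[108,-36,0] → ·  [on edge]
  covered (9 px):
    · · · · · · · · · · ·
    · · · · · · · · · · ·
    · · · · · · · · · · ·
    · · · · # # # # # · ·
    · · · # # # · · · · ·
    · · · # · · · · · · ·
    · · · · · · · · · · ·
    · · · · · · · · · · ·
    · · · · · · · · · · ·

Answer: [[2,3],[3,3],[4,3],[2,4],[3,4],[4,4],[3,5],[4,5],[3,6],[3,7]]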